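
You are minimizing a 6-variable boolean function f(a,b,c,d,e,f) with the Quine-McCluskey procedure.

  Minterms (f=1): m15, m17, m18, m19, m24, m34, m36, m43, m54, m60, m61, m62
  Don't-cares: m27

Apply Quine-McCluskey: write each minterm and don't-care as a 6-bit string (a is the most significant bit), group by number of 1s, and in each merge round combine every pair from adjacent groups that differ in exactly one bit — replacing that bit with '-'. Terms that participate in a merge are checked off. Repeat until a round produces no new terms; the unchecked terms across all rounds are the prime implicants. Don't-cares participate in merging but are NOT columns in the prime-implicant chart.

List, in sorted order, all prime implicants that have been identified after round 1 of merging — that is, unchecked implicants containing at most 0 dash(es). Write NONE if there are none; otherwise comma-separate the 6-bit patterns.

001111, 011000, 100010, 100100, 101011

[col 0] 001111, 010001*, 010010*, 010011*, 011000, 011011*, 100010, 100100, 101011, 110110*, 111100*, 111101*, 111110*
[col 1] 01-011, 0100-1, 01001-, 11-110, 1111-0, 11110-
Prime implicants: 001111, 01-011, 0100-1, 01001-, 011000, 100010, 100100, 101011, 11-110, 1111-0, 11110-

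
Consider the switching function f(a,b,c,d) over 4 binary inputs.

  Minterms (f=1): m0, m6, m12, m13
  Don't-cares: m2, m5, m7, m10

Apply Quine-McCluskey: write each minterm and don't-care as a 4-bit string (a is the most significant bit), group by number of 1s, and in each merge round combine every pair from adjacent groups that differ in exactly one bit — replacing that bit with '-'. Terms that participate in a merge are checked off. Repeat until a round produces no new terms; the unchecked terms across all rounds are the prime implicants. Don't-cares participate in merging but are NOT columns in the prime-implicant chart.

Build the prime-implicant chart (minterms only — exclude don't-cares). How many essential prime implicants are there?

2

[col 0] 0000*, 0010*, 0101*, 0110*, 0111*, 1010*, 1100*, 1101*
[col 1] -010, -101, 0-10, 00-0, 01-1, 011-, 110-
Prime implicants: -010, -101, 0-10, 00-0, 01-1, 011-, 110-
PI chart (minterm → PIs covering it):
  0 | 00-0  (sole → essential)
  6 | 0-10,011-
  12 | 110-  (sole → essential)
  13 | -101,110-
Essential prime implicants: 00-0, 110-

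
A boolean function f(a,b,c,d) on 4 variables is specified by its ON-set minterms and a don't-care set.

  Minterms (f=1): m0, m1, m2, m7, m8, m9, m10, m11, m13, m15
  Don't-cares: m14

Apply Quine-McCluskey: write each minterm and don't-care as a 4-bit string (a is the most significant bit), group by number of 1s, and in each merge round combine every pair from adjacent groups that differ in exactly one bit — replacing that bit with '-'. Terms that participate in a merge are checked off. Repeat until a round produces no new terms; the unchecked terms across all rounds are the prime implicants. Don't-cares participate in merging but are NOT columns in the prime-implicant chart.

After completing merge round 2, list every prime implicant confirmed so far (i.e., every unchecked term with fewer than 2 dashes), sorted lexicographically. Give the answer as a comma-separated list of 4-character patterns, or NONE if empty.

-111

Round 0: 0000✓ 0001✓ 0010✓ 0111✓ 1000✓ 1001✓ 1010✓ 1011✓ 1101✓ 1110✓ 1111✓
Round 1: -000✓ -001✓ -010✓ -111 00-0✓ 000-✓ 1-01✓ 1-10✓ 1-11✓ 10-0✓ 10-1✓ 100-✓ 101-✓ 11-1✓ 111-✓
Round 2: -0-0 -00- 1--1 1-1- 10--
PIs = {-0-0, -00-, -111, 1--1, 1-1-, 10--}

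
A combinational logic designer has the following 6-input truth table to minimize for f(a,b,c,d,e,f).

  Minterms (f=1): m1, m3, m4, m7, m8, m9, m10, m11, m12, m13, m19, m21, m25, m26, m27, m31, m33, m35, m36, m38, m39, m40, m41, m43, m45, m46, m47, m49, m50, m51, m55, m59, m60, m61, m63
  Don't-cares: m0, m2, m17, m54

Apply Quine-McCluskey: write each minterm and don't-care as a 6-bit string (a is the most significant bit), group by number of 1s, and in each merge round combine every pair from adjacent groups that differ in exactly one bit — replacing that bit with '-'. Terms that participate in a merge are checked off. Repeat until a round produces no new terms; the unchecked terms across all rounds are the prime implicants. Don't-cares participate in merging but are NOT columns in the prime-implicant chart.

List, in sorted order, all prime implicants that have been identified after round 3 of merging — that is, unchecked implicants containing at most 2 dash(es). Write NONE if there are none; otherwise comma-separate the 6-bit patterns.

Round 0: 000000✓ 000001✓ 000010✓ 000011✓ 000100✓ 000111✓ 001000✓ 001001✓ 001010✓ 001011✓ 001100✓ 001101✓ 010001✓ 010011✓ 010101✓ 011001✓ 011010✓ 011011✓ 011111✓ 100001✓ 100011✓ 100100✓ 100110✓ 100111✓ 101000✓ 101001✓ 101011✓ 101101✓ 101110✓ 101111✓ 110001✓ 110010✓ 110011✓ 110110✓ 110111✓ 111011✓ 111100✓ 111101✓ 111111✓
Round 1: -00001✓ -00011✓ -00100 -00111✓ -01000✓ -01001✓ -01011✓ -01101✓ -10001✓ -10011✓ -11011✓ -11111✓ 0-0001✓ 0-0011✓ 0-1001✓ 0-1010✓ 0-1011✓ 00-000✓ 00-001✓ 00-010✓ 00-011✓ 00-100✓ 000-00✓ 000-11✓ 0000-0✓ 0000-1✓ 00000-✓ 00001-✓ 001-00✓ 001-01✓ 0010-0✓ 0010-1✓ 00100-✓ 00101-✓ 00110-✓ 01-001✓ 01-011✓ 010-01 0100-1✓ 011-11✓ 0110-1✓ 01101-✓ 1-0001✓ 1-0011✓ 1-0110✓ 1-0111✓ 1-1011✓ 1-1101✓ 1-1111✓ 10-001✓ 10-011✓ 10-110✓ 10-111✓ 100-11✓ 1000-1✓ 1001-0 10011-✓ 101-01✓ 101-11✓ 1010-1✓ 10100-✓ 1011-1✓ 10111-✓ 11-011✓ 11-111✓ 110-10✓ 110-11✓ 1100-1✓ 11001-✓ 11011-✓ 111-11✓ 1111-1✓ 11110-
Round 2: --0001✓ --0011✓ --1011✓ -0-001✓ -0-011✓ -00-11 -000-1✓ -01-01 -010-1✓ -0100- -1-011✓ -100-1✓ -11-11 0--001✓ 0--011✓ 0-00-1✓ 0-10-1✓ 0-101- 00--00 00-0-0✓ 00-0-1✓ 00-00-✓ 00-01-✓ 0000--✓ 001-0- 0010--✓ 01-0-1✓ 1--011✓ 1--111✓ 1-0-11✓ 1-00-1✓ 1-011- 1-1-11✓ 1-11-1 10--11✓ 10-0-1✓ 10-11- 101--1 11--11✓ 110-1-
Round 3: ---011 --00-1 -0-0-1 0--0-1 00-0-- 1---11
PIs = {---011, --00-1, -0-0-1, -00-11, -00100, -01-01, -0100-, -11-11, 0--0-1, 0-101-, 00--00, 00-0--, 001-0-, 010-01, 1---11, 1-011-, 1-11-1, 10-11-, 1001-0, 101--1, 110-1-, 11110-}

-00-11, -00100, -01-01, -0100-, -11-11, 0-101-, 00--00, 001-0-, 010-01, 1-011-, 1-11-1, 10-11-, 1001-0, 101--1, 110-1-, 11110-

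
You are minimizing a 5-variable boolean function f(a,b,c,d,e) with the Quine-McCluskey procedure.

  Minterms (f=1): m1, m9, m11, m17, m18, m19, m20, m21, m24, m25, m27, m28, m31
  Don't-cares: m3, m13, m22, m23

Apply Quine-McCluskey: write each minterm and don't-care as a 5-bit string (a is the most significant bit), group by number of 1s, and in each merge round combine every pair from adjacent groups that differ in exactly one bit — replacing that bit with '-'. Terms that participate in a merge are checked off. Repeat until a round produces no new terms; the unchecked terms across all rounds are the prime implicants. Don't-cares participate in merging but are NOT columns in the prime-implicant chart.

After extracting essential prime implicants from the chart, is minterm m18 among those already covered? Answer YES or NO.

size-2^0 implicants → 00001(✓)  00011(✓)  01001(✓)  01011(✓)  01101(✓)  10001(✓)  10010(✓)  10011(✓)  10100(✓)  10101(✓)  10110(✓)  10111(✓)  11000(✓)  11001(✓)  11011(✓)  11100(✓)  11111(✓)
size-2^1 implicants → -0001(✓)  -0011(✓)  -1001(✓)  -1011(✓)  0-001(✓)  0-011(✓)  000-1(✓)  01-01  010-1(✓)  1-001(✓)  1-011(✓)  1-100  1-111(✓)  10-01(✓)  10-10(✓)  10-11(✓)  100-1(✓)  1001-(✓)  101-0(✓)  101-1(✓)  1010-(✓)  1011-(✓)  11-00  11-11(✓)  110-1(✓)  1100-
size-2^2 implicants → --001(✓)  --011(✓)  -00-1(✓)  -10-1(✓)  0-0-1(✓)  1--11  1-0-1(✓)  10--1  10-1-  101--
size-2^3 implicants → --0-1
Unchecked terms (primes): --0-1, 01-01, 1--11, 1-100, 10--1, 10-1-, 101--, 11-00, 1100-
Minterm coverage:
  m1 ⊆ --0-1 [E]
  m9 ⊆ --0-1,01-01
  m11 ⊆ --0-1 [E]
  m17 ⊆ --0-1,10--1
  m18 ⊆ 10-1- [E]
  m19 ⊆ --0-1,1--11,10--1,10-1-
  m20 ⊆ 1-100,101--
  m21 ⊆ 10--1,101--
  m24 ⊆ 11-00,1100-
  m25 ⊆ --0-1,1100-
  m27 ⊆ --0-1,1--11
  m28 ⊆ 1-100,11-00
  m31 ⊆ 1--11 [E]
E = {--0-1, 1--11, 10-1-}

YES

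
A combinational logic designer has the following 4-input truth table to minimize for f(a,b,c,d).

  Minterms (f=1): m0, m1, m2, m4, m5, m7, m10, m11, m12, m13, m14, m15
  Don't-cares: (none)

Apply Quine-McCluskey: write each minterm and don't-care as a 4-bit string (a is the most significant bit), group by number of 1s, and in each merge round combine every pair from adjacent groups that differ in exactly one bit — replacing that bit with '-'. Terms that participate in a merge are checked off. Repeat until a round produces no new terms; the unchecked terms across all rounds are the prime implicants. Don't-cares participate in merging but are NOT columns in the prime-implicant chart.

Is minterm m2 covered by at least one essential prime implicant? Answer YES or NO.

NO

size-2^0 implicants → 0000(✓)  0001(✓)  0010(✓)  0100(✓)  0101(✓)  0111(✓)  1010(✓)  1011(✓)  1100(✓)  1101(✓)  1110(✓)  1111(✓)
size-2^1 implicants → -010  -100(✓)  -101(✓)  -111(✓)  0-00(✓)  0-01(✓)  00-0  000-(✓)  01-1(✓)  010-(✓)  1-10(✓)  1-11(✓)  101-(✓)  11-0(✓)  11-1(✓)  110-(✓)  111-(✓)
size-2^2 implicants → -1-1  -10-  0-0-  1-1-  11--
Unchecked terms (primes): -010, -1-1, -10-, 0-0-, 00-0, 1-1-, 11--
Minterm coverage:
  m0 ⊆ 0-0-,00-0
  m1 ⊆ 0-0- [E]
  m2 ⊆ -010,00-0
  m4 ⊆ -10-,0-0-
  m5 ⊆ -1-1,-10-,0-0-
  m7 ⊆ -1-1 [E]
  m10 ⊆ -010,1-1-
  m11 ⊆ 1-1- [E]
  m12 ⊆ -10-,11--
  m13 ⊆ -1-1,-10-,11--
  m14 ⊆ 1-1-,11--
  m15 ⊆ -1-1,1-1-,11--
E = {-1-1, 0-0-, 1-1-}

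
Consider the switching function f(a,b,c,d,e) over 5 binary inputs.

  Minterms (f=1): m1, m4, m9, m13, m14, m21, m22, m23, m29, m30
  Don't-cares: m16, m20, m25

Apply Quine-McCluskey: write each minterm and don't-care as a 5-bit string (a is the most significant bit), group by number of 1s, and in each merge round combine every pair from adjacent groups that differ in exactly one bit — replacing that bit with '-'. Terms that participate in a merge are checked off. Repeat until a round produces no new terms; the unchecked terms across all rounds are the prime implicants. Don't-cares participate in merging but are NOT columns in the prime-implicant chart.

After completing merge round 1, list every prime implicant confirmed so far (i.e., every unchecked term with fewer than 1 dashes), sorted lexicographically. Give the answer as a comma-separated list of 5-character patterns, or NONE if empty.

NONE

size-2^0 implicants → 00001(✓)  00100(✓)  01001(✓)  01101(✓)  01110(✓)  10000(✓)  10100(✓)  10101(✓)  10110(✓)  10111(✓)  11001(✓)  11101(✓)  11110(✓)
size-2^1 implicants → -0100  -1001(✓)  -1101(✓)  -1110  0-001  01-01(✓)  1-101  1-110  10-00  101-0(✓)  101-1(✓)  1010-(✓)  1011-(✓)  11-01(✓)
size-2^2 implicants → -1-01  101--
Unchecked terms (primes): -0100, -1-01, -1110, 0-001, 1-101, 1-110, 10-00, 101--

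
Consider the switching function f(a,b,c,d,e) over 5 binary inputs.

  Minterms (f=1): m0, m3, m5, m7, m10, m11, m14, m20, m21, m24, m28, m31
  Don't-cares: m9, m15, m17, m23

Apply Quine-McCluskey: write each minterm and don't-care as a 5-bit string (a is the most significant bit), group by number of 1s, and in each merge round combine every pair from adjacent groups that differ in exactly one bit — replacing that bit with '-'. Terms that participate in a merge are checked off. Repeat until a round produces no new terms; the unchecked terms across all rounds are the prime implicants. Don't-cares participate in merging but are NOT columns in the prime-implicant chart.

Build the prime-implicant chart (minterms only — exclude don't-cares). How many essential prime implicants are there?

6

Round 0: 00000 00011✓ 00101✓ 00111✓ 01001✓ 01010✓ 01011✓ 01110✓ 01111✓ 10001✓ 10100✓ 10101✓ 10111✓ 11000✓ 11100✓ 11111✓
Round 1: -0101✓ -0111✓ -1111✓ 0-011✓ 0-111✓ 00-11✓ 001-1✓ 01-10✓ 01-11✓ 010-1 0101-✓ 0111-✓ 1-100 1-111✓ 10-01 101-1✓ 1010- 11-00
Round 2: --111 -01-1 0--11 01-1-
PIs = {--111, -01-1, 0--11, 00000, 01-1-, 010-1, 1-100, 10-01, 1010-, 11-00}
Coverage chart:
  m0: 00000 ←essential
  m3: 0--11 ←essential
  m5: -01-1 ←essential
  m7: --111,-01-1,0--11
  m10: 01-1- ←essential
  m11: 0--11,01-1-,010-1
  m14: 01-1- ←essential
  m20: 1-100,1010-
  m21: -01-1,10-01,1010-
  m24: 11-00 ←essential
  m28: 1-100,11-00
  m31: --111 ←essential
Essential: --111, -01-1, 0--11, 00000, 01-1-, 11-00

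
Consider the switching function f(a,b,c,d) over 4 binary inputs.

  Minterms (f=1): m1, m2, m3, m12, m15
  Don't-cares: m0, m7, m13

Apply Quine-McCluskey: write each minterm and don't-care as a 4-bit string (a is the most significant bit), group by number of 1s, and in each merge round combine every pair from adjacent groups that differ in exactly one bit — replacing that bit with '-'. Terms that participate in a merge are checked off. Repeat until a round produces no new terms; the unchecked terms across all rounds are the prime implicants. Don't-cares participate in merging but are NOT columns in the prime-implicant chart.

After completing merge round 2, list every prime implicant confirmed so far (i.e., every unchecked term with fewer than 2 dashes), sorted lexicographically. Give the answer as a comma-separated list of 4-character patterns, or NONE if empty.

[col 0] 0000*, 0001*, 0010*, 0011*, 0111*, 1100*, 1101*, 1111*
[col 1] -111, 0-11, 00-0*, 00-1*, 000-*, 001-*, 11-1, 110-
[col 2] 00--
Prime implicants: -111, 0-11, 00--, 11-1, 110-

-111, 0-11, 11-1, 110-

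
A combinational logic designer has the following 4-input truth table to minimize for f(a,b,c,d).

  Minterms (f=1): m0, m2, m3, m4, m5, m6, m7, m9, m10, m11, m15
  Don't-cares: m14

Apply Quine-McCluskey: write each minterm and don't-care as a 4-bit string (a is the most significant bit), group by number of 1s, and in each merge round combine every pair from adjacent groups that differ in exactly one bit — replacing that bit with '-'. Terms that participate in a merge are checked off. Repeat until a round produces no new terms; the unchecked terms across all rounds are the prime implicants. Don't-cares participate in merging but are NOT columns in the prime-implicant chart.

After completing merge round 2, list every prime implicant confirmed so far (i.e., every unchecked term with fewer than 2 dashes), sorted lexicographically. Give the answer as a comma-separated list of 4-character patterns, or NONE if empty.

10-1

Round 0: 0000✓ 0010✓ 0011✓ 0100✓ 0101✓ 0110✓ 0111✓ 1001✓ 1010✓ 1011✓ 1110✓ 1111✓
Round 1: -010✓ -011✓ -110✓ -111✓ 0-00✓ 0-10✓ 0-11✓ 00-0✓ 001-✓ 01-0✓ 01-1✓ 010-✓ 011-✓ 1-10✓ 1-11✓ 10-1 101-✓ 111-✓
Round 2: --10✓ --11✓ -01-✓ -11-✓ 0--0 0-1-✓ 01-- 1-1-✓
Round 3: --1-
PIs = {--1-, 0--0, 01--, 10-1}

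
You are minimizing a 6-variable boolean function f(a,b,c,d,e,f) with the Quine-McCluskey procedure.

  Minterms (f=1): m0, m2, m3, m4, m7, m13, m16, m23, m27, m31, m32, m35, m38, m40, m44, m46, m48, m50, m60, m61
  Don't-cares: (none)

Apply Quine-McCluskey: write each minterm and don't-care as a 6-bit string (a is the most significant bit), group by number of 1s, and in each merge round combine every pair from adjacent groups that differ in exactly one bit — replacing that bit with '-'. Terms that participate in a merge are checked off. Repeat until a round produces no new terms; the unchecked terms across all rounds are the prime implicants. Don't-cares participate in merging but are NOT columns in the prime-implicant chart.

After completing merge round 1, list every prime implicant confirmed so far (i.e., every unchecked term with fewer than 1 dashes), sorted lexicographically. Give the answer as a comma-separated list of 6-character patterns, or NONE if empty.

[col 0] 000000*, 000010*, 000011*, 000100*, 000111*, 001101, 010000*, 010111*, 011011*, 011111*, 100000*, 100011*, 100110*, 101000*, 101100*, 101110*, 110000*, 110010*, 111100*, 111101*
[col 1] -00000*, -00011, -10000*, 0-0000*, 0-0111, 000-00, 000-11, 0000-0, 00001-, 01-111, 011-11, 1-0000*, 1-1100, 10-000, 10-110, 101-00, 1011-0, 1100-0, 11110-
[col 2] --0000
Prime implicants: --0000, -00011, 0-0111, 000-00, 000-11, 0000-0, 00001-, 001101, 01-111, 011-11, 1-1100, 10-000, 10-110, 101-00, 1011-0, 1100-0, 11110-

001101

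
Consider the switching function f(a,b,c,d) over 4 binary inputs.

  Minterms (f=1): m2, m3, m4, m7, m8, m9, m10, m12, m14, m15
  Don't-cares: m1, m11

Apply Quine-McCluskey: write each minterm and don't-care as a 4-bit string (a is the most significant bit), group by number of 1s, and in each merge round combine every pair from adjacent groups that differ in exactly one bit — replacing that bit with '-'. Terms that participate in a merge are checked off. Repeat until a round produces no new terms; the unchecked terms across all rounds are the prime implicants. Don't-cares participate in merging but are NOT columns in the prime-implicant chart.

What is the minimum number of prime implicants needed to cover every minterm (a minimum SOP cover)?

5

Round 0: 0001✓ 0010✓ 0011✓ 0100✓ 0111✓ 1000✓ 1001✓ 1010✓ 1011✓ 1100✓ 1110✓ 1111✓
Round 1: -001✓ -010✓ -011✓ -100 -111✓ 0-11✓ 00-1✓ 001-✓ 1-00✓ 1-10✓ 1-11✓ 10-0✓ 10-1✓ 100-✓ 101-✓ 11-0✓ 111-✓
Round 2: --11 -0-1 -01- 1--0 1-1- 10--
PIs = {--11, -0-1, -01-, -100, 1--0, 1-1-, 10--}
Coverage chart:
  m2: -01- ←essential
  m3: --11,-0-1,-01-
  m4: -100 ←essential
  m7: --11 ←essential
  m8: 1--0,10--
  m9: -0-1,10--
  m10: -01-,1--0,1-1-,10--
  m12: -100,1--0
  m14: 1--0,1-1-
  m15: --11,1-1-
Essential: --11, -01-, -100
Petrick residual → -0-1, 1--0
Min cover (5 terms): cd + b'd + b'c + bc'd' + ad'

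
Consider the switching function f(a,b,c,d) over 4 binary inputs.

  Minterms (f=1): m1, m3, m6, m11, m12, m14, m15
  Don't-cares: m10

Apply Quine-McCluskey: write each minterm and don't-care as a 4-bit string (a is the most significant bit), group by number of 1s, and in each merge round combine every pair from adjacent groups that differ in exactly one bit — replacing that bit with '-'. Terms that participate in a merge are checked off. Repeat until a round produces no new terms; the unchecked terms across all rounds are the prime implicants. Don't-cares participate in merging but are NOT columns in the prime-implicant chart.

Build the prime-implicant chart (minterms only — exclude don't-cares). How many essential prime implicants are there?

size-2^0 implicants → 0001(✓)  0011(✓)  0110(✓)  1010(✓)  1011(✓)  1100(✓)  1110(✓)  1111(✓)
size-2^1 implicants → -011  -110  00-1  1-10(✓)  1-11(✓)  101-(✓)  11-0  111-(✓)
size-2^2 implicants → 1-1-
Unchecked terms (primes): -011, -110, 00-1, 1-1-, 11-0
Minterm coverage:
  m1 ⊆ 00-1 [E]
  m3 ⊆ -011,00-1
  m6 ⊆ -110 [E]
  m11 ⊆ -011,1-1-
  m12 ⊆ 11-0 [E]
  m14 ⊆ -110,1-1-,11-0
  m15 ⊆ 1-1- [E]
E = {-110, 00-1, 1-1-, 11-0}

4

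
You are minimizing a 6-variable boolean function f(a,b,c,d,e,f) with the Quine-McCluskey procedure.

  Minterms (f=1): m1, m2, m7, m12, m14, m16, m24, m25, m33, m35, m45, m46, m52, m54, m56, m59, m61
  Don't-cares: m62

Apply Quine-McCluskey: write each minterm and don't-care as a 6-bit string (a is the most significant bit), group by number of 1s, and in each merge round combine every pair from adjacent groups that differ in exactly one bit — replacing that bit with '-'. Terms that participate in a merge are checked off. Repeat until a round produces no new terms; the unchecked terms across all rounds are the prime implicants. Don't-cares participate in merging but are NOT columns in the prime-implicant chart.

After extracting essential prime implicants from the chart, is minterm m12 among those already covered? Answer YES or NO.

[col 0] 000001*, 000010, 000111, 001100*, 001110*, 010000*, 011000*, 011001*, 100001*, 100011*, 101101*, 101110*, 110100*, 110110*, 111000*, 111011, 111101*, 111110*
[col 1] -00001, -01110, -11000, 0011-0, 01-000, 01100-, 1-1101, 1-1110, 1000-1, 11-110, 1101-0
Prime implicants: -00001, -01110, -11000, 000010, 000111, 0011-0, 01-000, 01100-, 1-1101, 1-1110, 1000-1, 11-110, 1101-0, 111011
PI chart (minterm → PIs covering it):
  1 | -00001  (sole → essential)
  2 | 000010  (sole → essential)
  7 | 000111  (sole → essential)
  12 | 0011-0  (sole → essential)
  14 | -01110,0011-0
  16 | 01-000  (sole → essential)
  24 | -11000,01-000,01100-
  25 | 01100-  (sole → essential)
  33 | -00001,1000-1
  35 | 1000-1  (sole → essential)
  45 | 1-1101  (sole → essential)
  46 | -01110,1-1110
  52 | 1101-0  (sole → essential)
  54 | 11-110,1101-0
  56 | -11000  (sole → essential)
  59 | 111011  (sole → essential)
  61 | 1-1101  (sole → essential)
Essential prime implicants: -00001, -11000, 000010, 000111, 0011-0, 01-000, 01100-, 1-1101, 1000-1, 1101-0, 111011

YES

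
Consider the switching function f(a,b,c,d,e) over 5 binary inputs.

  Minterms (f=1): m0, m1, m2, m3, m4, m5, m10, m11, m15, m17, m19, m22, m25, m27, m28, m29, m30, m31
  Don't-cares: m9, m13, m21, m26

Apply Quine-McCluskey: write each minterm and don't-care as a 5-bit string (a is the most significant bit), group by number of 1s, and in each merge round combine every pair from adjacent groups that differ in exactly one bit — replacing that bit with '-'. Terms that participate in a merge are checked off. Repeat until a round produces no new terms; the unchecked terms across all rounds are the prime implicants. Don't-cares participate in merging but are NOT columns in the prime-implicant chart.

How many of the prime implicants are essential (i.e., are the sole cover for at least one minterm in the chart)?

Round 0: 00000✓ 00001✓ 00010✓ 00011✓ 00100✓ 00101✓ 01001✓ 01010✓ 01011✓ 01101✓ 01111✓ 10001✓ 10011✓ 10101✓ 10110✓ 11001✓ 11010✓ 11011✓ 11100✓ 11101✓ 11110✓ 11111✓
Round 1: -0001✓ -0011✓ -0101✓ -1001✓ -1010✓ -1011✓ -1101✓ -1111✓ 0-001✓ 0-010✓ 0-011✓ 0-101✓ 00-00✓ 00-01✓ 000-0✓ 000-1✓ 0000-✓ 0001-✓ 0010-✓ 01-01✓ 01-11✓ 010-1✓ 0101-✓ 011-1✓ 1-001✓ 1-011✓ 1-101✓ 1-110 10-01✓ 100-1✓ 11-01✓ 11-10✓ 11-11✓ 110-1✓ 1101-✓ 111-0✓ 111-1✓ 1110-✓ 1111-✓
Round 2: --001✓ --011✓ --101✓ -0-01✓ -00-1✓ -1-01✓ -1-11✓ -10-1✓ -101- -11-1✓ 0--01✓ 0-0-1✓ 0-01- 00-0- 000-- 01--1✓ 1--01✓ 1-0-1✓ 11--1✓ 11-1- 111--
Round 3: ---01 --0-1 -1--1
PIs = {---01, --0-1, -1--1, -101-, 0-01-, 00-0-, 000--, 1-110, 11-1-, 111--}
Coverage chart:
  m0: 00-0-,000--
  m1: ---01,--0-1,00-0-,000--
  m2: 0-01-,000--
  m3: --0-1,0-01-,000--
  m4: 00-0- ←essential
  m5: ---01,00-0-
  m10: -101-,0-01-
  m11: --0-1,-1--1,-101-,0-01-
  m15: -1--1 ←essential
  m17: ---01,--0-1
  m19: --0-1 ←essential
  m22: 1-110 ←essential
  m25: ---01,--0-1,-1--1
  m27: --0-1,-1--1,-101-,11-1-
  m28: 111-- ←essential
  m29: ---01,-1--1,111--
  m30: 1-110,11-1-,111--
  m31: -1--1,11-1-,111--
Essential: --0-1, -1--1, 00-0-, 1-110, 111--

5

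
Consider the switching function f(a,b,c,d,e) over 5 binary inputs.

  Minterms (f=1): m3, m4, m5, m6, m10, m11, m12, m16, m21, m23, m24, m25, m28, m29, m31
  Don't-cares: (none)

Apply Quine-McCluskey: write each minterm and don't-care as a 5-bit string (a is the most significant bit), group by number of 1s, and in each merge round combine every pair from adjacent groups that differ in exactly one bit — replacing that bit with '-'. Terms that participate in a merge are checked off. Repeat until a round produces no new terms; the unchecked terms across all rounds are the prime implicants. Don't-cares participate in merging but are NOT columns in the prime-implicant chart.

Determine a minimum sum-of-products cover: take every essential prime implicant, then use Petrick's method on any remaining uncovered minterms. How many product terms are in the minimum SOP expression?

[col 0] 00011*, 00100*, 00101*, 00110*, 01010*, 01011*, 01100*, 10000*, 10101*, 10111*, 11000*, 11001*, 11100*, 11101*, 11111*
[col 1] -0101, -1100, 0-011, 0-100, 001-0, 0010-, 0101-, 1-000, 1-101*, 1-111*, 101-1*, 11-00*, 11-01*, 1100-*, 111-1*, 1110-*
[col 2] 1-1-1, 11-0-
Prime implicants: -0101, -1100, 0-011, 0-100, 001-0, 0010-, 0101-, 1-000, 1-1-1, 11-0-
PI chart (minterm → PIs covering it):
  3 | 0-011  (sole → essential)
  4 | 0-100,001-0,0010-
  5 | -0101,0010-
  6 | 001-0  (sole → essential)
  10 | 0101-  (sole → essential)
  11 | 0-011,0101-
  12 | -1100,0-100
  16 | 1-000  (sole → essential)
  21 | -0101,1-1-1
  23 | 1-1-1  (sole → essential)
  24 | 1-000,11-0-
  25 | 11-0-  (sole → essential)
  28 | -1100,11-0-
  29 | 1-1-1,11-0-
  31 | 1-1-1  (sole → essential)
Essential prime implicants: 0-011, 001-0, 0101-, 1-000, 1-1-1, 11-0-
Petrick residual → -0101, -1100
Minimum SOP uses 8 PIs: b'cd'e + bcd'e' + a'c'de + a'b'ce' + a'bc'd + ac'd'e' + ace + abd'

8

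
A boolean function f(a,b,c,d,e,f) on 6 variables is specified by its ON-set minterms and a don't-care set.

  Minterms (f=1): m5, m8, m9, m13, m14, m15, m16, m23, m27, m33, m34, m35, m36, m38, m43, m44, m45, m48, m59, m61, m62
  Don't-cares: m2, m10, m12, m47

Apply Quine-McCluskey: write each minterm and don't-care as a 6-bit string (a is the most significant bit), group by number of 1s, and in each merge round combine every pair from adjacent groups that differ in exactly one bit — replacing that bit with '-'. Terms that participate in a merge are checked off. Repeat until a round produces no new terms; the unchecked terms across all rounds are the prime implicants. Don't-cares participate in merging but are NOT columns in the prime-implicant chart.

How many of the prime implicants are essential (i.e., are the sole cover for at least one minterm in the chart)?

size-2^0 implicants → 000010(✓)  000101(✓)  001000(✓)  001001(✓)  001010(✓)  001100(✓)  001101(✓)  001110(✓)  001111(✓)  010000(✓)  010111  011011(✓)  100001(✓)  100010(✓)  100011(✓)  100100(✓)  100110(✓)  101011(✓)  101100(✓)  101101(✓)  101111(✓)  110000(✓)  111011(✓)  111101(✓)  111110
size-2^1 implicants → -00010  -01100(✓)  -01101(✓)  -01111(✓)  -10000  -11011  00-010  00-101  001-00(✓)  001-01(✓)  001-10(✓)  0010-0(✓)  00100-(✓)  0011-0(✓)  0011-1(✓)  00110-(✓)  00111-(✓)  1-1011  1-1101  10-011  10-100  100-10  1000-1  10001-  1001-0  101-11  1011-1(✓)  10110-(✓)
size-2^2 implicants → -011-1  -0110-  001--0  001-0-  0011--
Unchecked terms (primes): -00010, -011-1, -0110-, -10000, -11011, 00-010, 00-101, 001--0, 001-0-, 0011--, 010111, 1-1011, 1-1101, 10-011, 10-100, 100-10, 1000-1, 10001-, 1001-0, 101-11, 111110
Minterm coverage:
  m5 ⊆ 00-101 [E]
  m8 ⊆ 001--0,001-0-
  m9 ⊆ 001-0- [E]
  m13 ⊆ -011-1,-0110-,00-101,001-0-,0011--
  m14 ⊆ 001--0,0011--
  m15 ⊆ -011-1,0011--
  m16 ⊆ -10000 [E]
  m23 ⊆ 010111 [E]
  m27 ⊆ -11011 [E]
  m33 ⊆ 1000-1 [E]
  m34 ⊆ -00010,100-10,10001-
  m35 ⊆ 10-011,1000-1,10001-
  m36 ⊆ 10-100,1001-0
  m38 ⊆ 100-10,1001-0
  m43 ⊆ 1-1011,10-011,101-11
  m44 ⊆ -0110-,10-100
  m45 ⊆ -011-1,-0110-,1-1101
  m48 ⊆ -10000 [E]
  m59 ⊆ -11011,1-1011
  m61 ⊆ 1-1101 [E]
  m62 ⊆ 111110 [E]
E = {-10000, -11011, 00-101, 001-0-, 010111, 1-1101, 1000-1, 111110}

8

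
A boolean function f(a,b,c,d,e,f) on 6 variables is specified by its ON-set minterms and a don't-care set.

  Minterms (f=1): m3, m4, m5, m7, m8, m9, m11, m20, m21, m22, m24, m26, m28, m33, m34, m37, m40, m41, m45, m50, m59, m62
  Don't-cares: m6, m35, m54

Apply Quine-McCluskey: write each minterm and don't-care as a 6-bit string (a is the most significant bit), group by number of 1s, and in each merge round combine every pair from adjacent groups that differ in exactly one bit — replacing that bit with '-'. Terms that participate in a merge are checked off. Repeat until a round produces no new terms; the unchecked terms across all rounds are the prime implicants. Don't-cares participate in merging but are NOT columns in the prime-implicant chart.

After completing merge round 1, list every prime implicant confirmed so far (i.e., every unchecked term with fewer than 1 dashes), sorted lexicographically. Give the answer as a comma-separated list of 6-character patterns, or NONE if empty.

Round 0: 000011✓ 000100✓ 000101✓ 000110✓ 000111✓ 001000✓ 001001✓ 001011✓ 010100✓ 010101✓ 010110✓ 011000✓ 011010✓ 011100✓ 100001✓ 100010✓ 100011✓ 100101✓ 101000✓ 101001✓ 101101✓ 110010✓ 110110✓ 111011 111110✓
Round 1: -00011 -00101 -01000✓ -01001✓ -10110 0-0100✓ 0-0101✓ 0-0110✓ 0-1000 00-011 000-11 0001-0✓ 0001-1✓ 00010-✓ 00011-✓ 0010-1 00100-✓ 01-100 0101-0✓ 01010-✓ 011-00 0110-0 1-0010 10-001✓ 10-101✓ 100-01✓ 1000-1 10001- 101-01✓ 10100-✓ 11-110 110-10
Round 2: -0100- 0-01-0 0-010- 0001-- 10--01
PIs = {-00011, -00101, -0100-, -10110, 0-01-0, 0-010-, 0-1000, 00-011, 000-11, 0001--, 0010-1, 01-100, 011-00, 0110-0, 1-0010, 10--01, 1000-1, 10001-, 11-110, 110-10, 111011}

111011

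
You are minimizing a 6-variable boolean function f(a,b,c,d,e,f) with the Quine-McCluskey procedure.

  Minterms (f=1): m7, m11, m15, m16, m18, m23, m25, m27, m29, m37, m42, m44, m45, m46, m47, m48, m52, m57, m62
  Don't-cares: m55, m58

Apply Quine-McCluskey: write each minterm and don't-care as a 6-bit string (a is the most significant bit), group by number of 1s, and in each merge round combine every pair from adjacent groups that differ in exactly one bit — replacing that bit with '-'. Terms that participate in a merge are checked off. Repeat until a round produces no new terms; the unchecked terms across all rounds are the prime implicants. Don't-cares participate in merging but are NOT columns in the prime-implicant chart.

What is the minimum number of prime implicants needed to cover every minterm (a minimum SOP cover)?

size-2^0 implicants → 000111(✓)  001011(✓)  001111(✓)  010000(✓)  010010(✓)  010111(✓)  011001(✓)  011011(✓)  011101(✓)  100101(✓)  101010(✓)  101100(✓)  101101(✓)  101110(✓)  101111(✓)  110000(✓)  110100(✓)  110111(✓)  111001(✓)  111010(✓)  111110(✓)
size-2^1 implicants → -01111  -10000  -10111  -11001  0-0111  0-1011  00-111  001-11  0100-0  011-01  0110-1  1-1010(✓)  1-1110(✓)  10-101  101-10(✓)  1011-0(✓)  1011-1(✓)  10110-(✓)  10111-(✓)  110-00  111-10(✓)
size-2^2 implicants → 1-1-10  1011--
Unchecked terms (primes): -01111, -10000, -10111, -11001, 0-0111, 0-1011, 00-111, 001-11, 0100-0, 011-01, 0110-1, 1-1-10, 10-101, 1011--, 110-00
Minterm coverage:
  m7 ⊆ 0-0111,00-111
  m11 ⊆ 0-1011,001-11
  m15 ⊆ -01111,00-111,001-11
  m16 ⊆ -10000,0100-0
  m18 ⊆ 0100-0 [E]
  m23 ⊆ -10111,0-0111
  m25 ⊆ -11001,011-01,0110-1
  m27 ⊆ 0-1011,0110-1
  m29 ⊆ 011-01 [E]
  m37 ⊆ 10-101 [E]
  m42 ⊆ 1-1-10 [E]
  m44 ⊆ 1011-- [E]
  m45 ⊆ 10-101,1011--
  m46 ⊆ 1-1-10,1011--
  m47 ⊆ -01111,1011--
  m48 ⊆ -10000,110-00
  m52 ⊆ 110-00 [E]
  m57 ⊆ -11001 [E]
  m62 ⊆ 1-1-10 [E]
E = {-11001, 0100-0, 011-01, 1-1-10, 10-101, 1011--, 110-00}
Petrick residual → -01111, 0-0111, 0-1011
Cover = b'cdef + bcd'e'f + a'c'def + a'cd'ef + a'bc'd'f' + a'bce'f + acef' + ab'de'f + ab'cd + abc'e'f'  |cover|=10

10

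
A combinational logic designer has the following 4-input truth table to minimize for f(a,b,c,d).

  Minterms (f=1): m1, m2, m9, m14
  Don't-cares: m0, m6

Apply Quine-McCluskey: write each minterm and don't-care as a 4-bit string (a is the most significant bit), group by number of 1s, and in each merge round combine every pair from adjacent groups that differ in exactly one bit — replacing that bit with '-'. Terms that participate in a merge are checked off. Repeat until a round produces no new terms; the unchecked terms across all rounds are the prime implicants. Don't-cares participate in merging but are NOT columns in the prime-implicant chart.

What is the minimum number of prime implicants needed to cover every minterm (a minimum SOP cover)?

3

[col 0] 0000*, 0001*, 0010*, 0110*, 1001*, 1110*
[col 1] -001, -110, 0-10, 00-0, 000-
Prime implicants: -001, -110, 0-10, 00-0, 000-
PI chart (minterm → PIs covering it):
  1 | -001,000-
  2 | 0-10,00-0
  9 | -001  (sole → essential)
  14 | -110  (sole → essential)
Essential prime implicants: -001, -110
Petrick residual → 0-10
Minimum SOP uses 3 PIs: b'c'd + bcd' + a'cd'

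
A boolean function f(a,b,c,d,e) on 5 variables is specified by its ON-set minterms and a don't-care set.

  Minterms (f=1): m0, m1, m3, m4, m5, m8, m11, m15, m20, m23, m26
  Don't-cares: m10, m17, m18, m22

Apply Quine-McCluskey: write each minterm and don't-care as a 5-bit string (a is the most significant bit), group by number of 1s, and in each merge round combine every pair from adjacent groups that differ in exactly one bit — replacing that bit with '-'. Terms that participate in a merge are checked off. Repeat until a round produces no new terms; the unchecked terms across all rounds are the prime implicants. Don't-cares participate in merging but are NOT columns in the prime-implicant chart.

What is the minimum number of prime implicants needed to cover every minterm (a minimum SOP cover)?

7

Round 0: 00000✓ 00001✓ 00011✓ 00100✓ 00101✓ 01000✓ 01010✓ 01011✓ 01111✓ 10001✓ 10010✓ 10100✓ 10110✓ 10111✓ 11010✓
Round 1: -0001 -0100 -1010 0-000 0-011 00-00✓ 00-01✓ 000-1 0000-✓ 0010-✓ 01-11 010-0 0101- 1-010 10-10 101-0 1011-
Round 2: 00-0-
PIs = {-0001, -0100, -1010, 0-000, 0-011, 00-0-, 000-1, 01-11, 010-0, 0101-, 1-010, 10-10, 101-0, 1011-}
Coverage chart:
  m0: 0-000,00-0-
  m1: -0001,00-0-,000-1
  m3: 0-011,000-1
  m4: -0100,00-0-
  m5: 00-0- ←essential
  m8: 0-000,010-0
  m11: 0-011,01-11,0101-
  m15: 01-11 ←essential
  m20: -0100,101-0
  m23: 1011- ←essential
  m26: -1010,1-010
Essential: 00-0-, 01-11, 1011-
Petrick residual → -0100, -1010, 0-000, 0-011
Min cover (7 terms): b'cd'e' + bc'de' + a'c'd'e' + a'c'de + a'b'd' + a'bde + ab'cd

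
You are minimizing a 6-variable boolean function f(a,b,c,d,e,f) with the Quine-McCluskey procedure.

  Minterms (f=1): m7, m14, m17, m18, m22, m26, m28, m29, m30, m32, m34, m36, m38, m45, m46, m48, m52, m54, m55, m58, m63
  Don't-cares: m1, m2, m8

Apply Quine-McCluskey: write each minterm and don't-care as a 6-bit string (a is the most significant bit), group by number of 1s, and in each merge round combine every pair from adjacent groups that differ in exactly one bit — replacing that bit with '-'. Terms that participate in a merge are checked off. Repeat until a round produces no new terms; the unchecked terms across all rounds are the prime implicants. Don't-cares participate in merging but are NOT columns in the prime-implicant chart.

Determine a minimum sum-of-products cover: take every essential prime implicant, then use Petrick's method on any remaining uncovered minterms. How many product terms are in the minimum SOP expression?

[col 0] 000001*, 000010*, 000111, 001000, 001110*, 010001*, 010010*, 010110*, 011010*, 011100*, 011101*, 011110*, 100000*, 100010*, 100100*, 100110*, 101101, 101110*, 110000*, 110100*, 110110*, 110111*, 111010*, 111111*
[col 1] -00010, -01110, -10110, -11010, 0-0001, 0-0010, 0-1110, 01-010*, 01-110*, 010-10*, 011-10*, 0111-0, 01110-, 1-0000*, 1-0100*, 1-0110*, 10-110, 100-00*, 100-10*, 1000-0*, 1001-0*, 11-111, 110-00*, 1101-0*, 11011-
[col 2] 01--10, 1-0-00, 1-01-0, 100--0
Prime implicants: -00010, -01110, -10110, -11010, 0-0001, 0-0010, 0-1110, 000111, 001000, 01--10, 0111-0, 01110-, 1-0-00, 1-01-0, 10-110, 100--0, 101101, 11-111, 11011-
PI chart (minterm → PIs covering it):
  7 | 000111  (sole → essential)
  14 | -01110,0-1110
  17 | 0-0001  (sole → essential)
  18 | 0-0010,01--10
  22 | -10110,01--10
  26 | -11010,01--10
  28 | 0111-0,01110-
  29 | 01110-  (sole → essential)
  30 | 0-1110,01--10,0111-0
  32 | 1-0-00,100--0
  34 | -00010,100--0
  36 | 1-0-00,1-01-0,100--0
  38 | 1-01-0,10-110,100--0
  45 | 101101  (sole → essential)
  46 | -01110,10-110
  48 | 1-0-00  (sole → essential)
  52 | 1-0-00,1-01-0
  54 | -10110,1-01-0,11011-
  55 | 11-111,11011-
  58 | -11010  (sole → essential)
  63 | 11-111  (sole → essential)
Essential prime implicants: -11010, 0-0001, 000111, 01110-, 1-0-00, 101101, 11-111
Petrick residual → -00010, -01110, 01--10, 1-01-0
Minimum SOP uses 11 PIs: b'c'd'ef' + b'cdef' + bcd'ef' + a'c'd'e'f + a'b'c'def + a'bef' + a'bcde' + ac'e'f' + ac'df' + ab'cde'f + abdef

11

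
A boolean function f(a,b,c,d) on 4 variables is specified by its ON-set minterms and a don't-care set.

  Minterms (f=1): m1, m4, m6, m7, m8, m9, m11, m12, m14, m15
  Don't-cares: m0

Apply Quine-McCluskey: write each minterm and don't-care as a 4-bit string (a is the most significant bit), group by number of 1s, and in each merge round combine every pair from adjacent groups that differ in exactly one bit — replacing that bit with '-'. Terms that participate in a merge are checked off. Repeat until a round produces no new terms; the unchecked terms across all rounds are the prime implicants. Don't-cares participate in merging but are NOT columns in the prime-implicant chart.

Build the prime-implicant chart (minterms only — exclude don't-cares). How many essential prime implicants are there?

Round 0: 0000✓ 0001✓ 0100✓ 0110✓ 0111✓ 1000✓ 1001✓ 1011✓ 1100✓ 1110✓ 1111✓
Round 1: -000✓ -001✓ -100✓ -110✓ -111✓ 0-00✓ 000-✓ 01-0✓ 011-✓ 1-00✓ 1-11 10-1 100-✓ 11-0✓ 111-✓
Round 2: --00 -00- -1-0 -11-
PIs = {--00, -00-, -1-0, -11-, 1-11, 10-1}
Coverage chart:
  m1: -00- ←essential
  m4: --00,-1-0
  m6: -1-0,-11-
  m7: -11- ←essential
  m8: --00,-00-
  m9: -00-,10-1
  m11: 1-11,10-1
  m12: --00,-1-0
  m14: -1-0,-11-
  m15: -11-,1-11
Essential: -00-, -11-

2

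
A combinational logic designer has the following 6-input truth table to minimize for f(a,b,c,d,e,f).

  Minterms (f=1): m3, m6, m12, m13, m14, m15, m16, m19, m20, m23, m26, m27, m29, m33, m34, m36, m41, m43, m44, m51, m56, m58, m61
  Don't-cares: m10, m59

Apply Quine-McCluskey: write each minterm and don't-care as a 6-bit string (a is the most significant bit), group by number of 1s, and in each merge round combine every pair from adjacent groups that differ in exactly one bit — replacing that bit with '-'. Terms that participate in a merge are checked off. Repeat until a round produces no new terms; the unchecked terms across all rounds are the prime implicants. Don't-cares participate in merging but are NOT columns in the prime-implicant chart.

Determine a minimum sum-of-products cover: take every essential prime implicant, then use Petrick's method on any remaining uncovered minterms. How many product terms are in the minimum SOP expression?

size-2^0 implicants → 000011(✓)  000110(✓)  001010(✓)  001100(✓)  001101(✓)  001110(✓)  001111(✓)  010000(✓)  010011(✓)  010100(✓)  010111(✓)  011010(✓)  011011(✓)  011101(✓)  100001(✓)  100010  100100(✓)  101001(✓)  101011(✓)  101100(✓)  110011(✓)  111000(✓)  111010(✓)  111011(✓)  111101(✓)
size-2^1 implicants → -01100  -10011(✓)  -11010(✓)  -11011(✓)  -11101  0-0011  0-1010  0-1101  00-110  001-10  0011-0(✓)  0011-1(✓)  00110-(✓)  00111-(✓)  01-011(✓)  010-00  010-11  01101-(✓)  1-1011  10-001  10-100  1010-1  11-011(✓)  1110-0  11101-(✓)
size-2^2 implicants → -1-011  -1101-  0011--
Unchecked terms (primes): -01100, -1-011, -1101-, -11101, 0-0011, 0-1010, 0-1101, 00-110, 001-10, 0011--, 010-00, 010-11, 1-1011, 10-001, 10-100, 100010, 1010-1, 1110-0
Minterm coverage:
  m3 ⊆ 0-0011 [E]
  m6 ⊆ 00-110 [E]
  m12 ⊆ -01100,0011--
  m13 ⊆ 0-1101,0011--
  m14 ⊆ 00-110,001-10,0011--
  m15 ⊆ 0011-- [E]
  m16 ⊆ 010-00 [E]
  m19 ⊆ -1-011,0-0011,010-11
  m20 ⊆ 010-00 [E]
  m23 ⊆ 010-11 [E]
  m26 ⊆ -1101-,0-1010
  m27 ⊆ -1-011,-1101-
  m29 ⊆ -11101,0-1101
  m33 ⊆ 10-001 [E]
  m34 ⊆ 100010 [E]
  m36 ⊆ 10-100 [E]
  m41 ⊆ 10-001,1010-1
  m43 ⊆ 1-1011,1010-1
  m44 ⊆ -01100,10-100
  m51 ⊆ -1-011 [E]
  m56 ⊆ 1110-0 [E]
  m58 ⊆ -1101-,1110-0
  m61 ⊆ -11101 [E]
E = {-1-011, -11101, 0-0011, 00-110, 0011--, 010-00, 010-11, 10-001, 10-100, 100010, 1110-0}
Petrick residual → -1101-, 1-1011
Cover = bd'ef + bcd'e + bcde'f + a'c'd'ef + a'b'def' + a'b'cd + a'bc'e'f' + a'bc'ef + acd'ef + ab'd'e'f + ab'de'f' + ab'c'd'ef' + abcd'f'  |cover|=13

13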